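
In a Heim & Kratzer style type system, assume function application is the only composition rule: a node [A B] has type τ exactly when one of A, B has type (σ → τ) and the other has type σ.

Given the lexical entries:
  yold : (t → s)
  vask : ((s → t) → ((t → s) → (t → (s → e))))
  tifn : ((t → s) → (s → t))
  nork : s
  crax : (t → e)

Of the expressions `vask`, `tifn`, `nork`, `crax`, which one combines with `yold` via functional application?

tifn

vask : ((s → t) → ((t → s) → (t → (s → e)))) — yold needs t; vask needs (s → t); neither fits.
tifn — combines: tifn : ((t → s) → (s → t)) takes yold : (t → s) as argument, giving (s → t).
nork : s — yold needs t; nork needs nothing (atomic); neither fits.
crax : (t → e) — yold needs t; crax needs t; neither fits.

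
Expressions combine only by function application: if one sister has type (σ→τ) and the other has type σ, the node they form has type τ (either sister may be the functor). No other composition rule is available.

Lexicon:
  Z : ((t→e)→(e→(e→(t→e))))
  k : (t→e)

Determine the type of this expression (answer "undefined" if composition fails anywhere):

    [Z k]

(e→(e→(t→e)))

[Z k]: Z is ((t→e)→(e→(e→(t→e)))), k is (t→e); result (e→(e→(t→e))).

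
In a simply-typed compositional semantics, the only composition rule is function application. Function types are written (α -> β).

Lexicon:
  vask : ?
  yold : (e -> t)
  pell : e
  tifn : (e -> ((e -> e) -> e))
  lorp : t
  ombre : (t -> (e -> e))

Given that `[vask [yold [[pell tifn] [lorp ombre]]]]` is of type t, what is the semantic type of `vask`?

(t -> t)

At [vask [yold [[pell tifn] [lorp ombre]]]] (required: t): [yold [[pell tifn] [lorp ombre]]] is t, which is not a function with range t; hence vask is the functor — type (t -> t).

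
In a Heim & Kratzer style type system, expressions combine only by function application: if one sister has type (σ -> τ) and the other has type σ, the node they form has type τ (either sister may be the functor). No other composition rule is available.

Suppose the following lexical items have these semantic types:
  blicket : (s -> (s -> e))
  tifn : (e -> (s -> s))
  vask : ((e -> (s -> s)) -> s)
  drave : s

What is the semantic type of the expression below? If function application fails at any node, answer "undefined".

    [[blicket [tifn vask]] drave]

[tifn vask] — vask of type ((e -> (s -> s)) -> s) combines with tifn of type (e -> (s -> s)): type s.
[blicket [tifn vask]] — blicket of type (s -> (s -> e)) combines with [tifn vask] of type s: type (s -> e).
[[blicket [tifn vask]] drave] — [blicket [tifn vask]] of type (s -> e) combines with drave of type s: type e.

e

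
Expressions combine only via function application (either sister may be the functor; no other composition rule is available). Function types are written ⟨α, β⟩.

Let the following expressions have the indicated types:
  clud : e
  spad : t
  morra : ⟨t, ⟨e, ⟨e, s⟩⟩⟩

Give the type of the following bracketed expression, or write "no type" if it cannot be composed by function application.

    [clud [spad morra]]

[spad morra]: ⟨t, ⟨e, ⟨e, s⟩⟩⟩ applied to t yields ⟨e, ⟨e, s⟩⟩.
[clud [spad morra]]: ⟨e, ⟨e, s⟩⟩ applied to e yields ⟨e, s⟩.

⟨e, s⟩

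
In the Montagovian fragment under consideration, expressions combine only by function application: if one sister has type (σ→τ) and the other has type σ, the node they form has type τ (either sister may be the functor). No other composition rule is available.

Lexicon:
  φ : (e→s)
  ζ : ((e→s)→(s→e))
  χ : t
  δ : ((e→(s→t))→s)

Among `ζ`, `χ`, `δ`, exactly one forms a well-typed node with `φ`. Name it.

ζ

ζ — combines: ζ : ((e→s)→(s→e)) takes φ : (e→s) as argument, giving (s→e).
χ : t — neither side's domain matches the other.
δ : ((e→(s→t))→s) — neither side's domain matches the other.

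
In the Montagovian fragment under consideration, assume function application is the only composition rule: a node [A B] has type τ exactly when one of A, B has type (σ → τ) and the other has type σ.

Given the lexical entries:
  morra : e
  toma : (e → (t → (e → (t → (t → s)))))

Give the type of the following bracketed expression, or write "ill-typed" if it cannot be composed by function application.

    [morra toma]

(t → (e → (t → (t → s))))

[morra toma]: functor toma : (e → (t → (e → (t → (t → s))))), argument morra : e; result (t → (e → (t → (t → s)))).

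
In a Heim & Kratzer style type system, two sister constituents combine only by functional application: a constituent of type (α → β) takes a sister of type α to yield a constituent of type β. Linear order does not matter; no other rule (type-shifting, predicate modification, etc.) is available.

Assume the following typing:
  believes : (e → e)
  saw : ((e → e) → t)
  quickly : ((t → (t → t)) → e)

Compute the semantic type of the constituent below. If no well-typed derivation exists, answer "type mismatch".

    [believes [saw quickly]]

type mismatch

At [saw quickly]: neither ((e → e) → t) nor ((t → (t → t)) → e) can take the other as argument; the node is ill-typed.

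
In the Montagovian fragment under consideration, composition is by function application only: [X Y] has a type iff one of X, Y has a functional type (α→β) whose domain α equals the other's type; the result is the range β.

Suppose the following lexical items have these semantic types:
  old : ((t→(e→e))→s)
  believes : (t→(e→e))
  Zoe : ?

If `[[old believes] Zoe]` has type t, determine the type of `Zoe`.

(s→t)

For [[old believes] Zoe] to have type t with [old believes] of type s, Zoe must be the function: Zoe : (s→t).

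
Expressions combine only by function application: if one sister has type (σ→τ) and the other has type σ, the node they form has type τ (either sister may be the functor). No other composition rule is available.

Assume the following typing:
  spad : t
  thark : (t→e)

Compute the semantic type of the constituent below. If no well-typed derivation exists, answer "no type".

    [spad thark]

[spad thark] — thark of type (t→e) combines with spad of type t: type e.

e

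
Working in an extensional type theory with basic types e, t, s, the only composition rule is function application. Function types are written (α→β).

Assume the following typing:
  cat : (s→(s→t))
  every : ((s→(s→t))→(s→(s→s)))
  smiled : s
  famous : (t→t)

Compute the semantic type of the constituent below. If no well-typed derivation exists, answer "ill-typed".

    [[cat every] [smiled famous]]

[cat every]: ((s→(s→t))→(s→(s→s))) applied to (s→(s→t)) yields (s→(s→s)).
At [smiled famous]: neither s nor (t→t) can take the other as argument; the node is ill-typed.

ill-typed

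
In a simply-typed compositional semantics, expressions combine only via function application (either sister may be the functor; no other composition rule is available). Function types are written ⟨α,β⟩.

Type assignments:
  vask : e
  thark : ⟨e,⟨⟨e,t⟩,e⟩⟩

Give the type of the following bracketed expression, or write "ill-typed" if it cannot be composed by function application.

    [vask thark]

⟨⟨e,t⟩,e⟩

At [vask thark], thark : ⟨e,⟨⟨e,t⟩,e⟩⟩ takes vask : e, giving ⟨⟨e,t⟩,e⟩.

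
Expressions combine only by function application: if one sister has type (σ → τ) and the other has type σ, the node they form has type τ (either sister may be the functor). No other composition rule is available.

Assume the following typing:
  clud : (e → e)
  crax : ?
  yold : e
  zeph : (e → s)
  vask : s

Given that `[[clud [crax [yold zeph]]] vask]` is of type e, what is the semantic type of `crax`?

(s → ((e → e) → (s → e)))

For [[clud [crax [yold zeph]]] vask] to have type e with vask of type s, [clud [crax [yold zeph]]] must be the function: [clud [crax [yold zeph]]] : (s → e).
For [clud [crax [yold zeph]]] to have type (s → e) with clud of type (e → e), [crax [yold zeph]] must be the function: [crax [yold zeph]] : ((e → e) → (s → e)).
For [crax [yold zeph]] to have type ((e → e) → (s → e)) with [yold zeph] of type s, crax must be the function: crax : (s → ((e → e) → (s → e))).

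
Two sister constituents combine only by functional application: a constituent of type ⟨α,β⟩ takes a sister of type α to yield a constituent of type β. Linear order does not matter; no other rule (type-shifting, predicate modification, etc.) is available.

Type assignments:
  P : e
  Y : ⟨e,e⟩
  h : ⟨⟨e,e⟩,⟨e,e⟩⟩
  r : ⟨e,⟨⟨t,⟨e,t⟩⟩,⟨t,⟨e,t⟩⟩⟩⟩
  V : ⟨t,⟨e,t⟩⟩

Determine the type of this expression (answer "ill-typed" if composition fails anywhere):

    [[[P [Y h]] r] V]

⟨t,⟨e,t⟩⟩

[Y h] — h of type ⟨⟨e,e⟩,⟨e,e⟩⟩ combines with Y of type ⟨e,e⟩: type ⟨e,e⟩.
[P [Y h]] — [Y h] of type ⟨e,e⟩ combines with P of type e: type e.
[[P [Y h]] r] — r of type ⟨e,⟨⟨t,⟨e,t⟩⟩,⟨t,⟨e,t⟩⟩⟩⟩ combines with [P [Y h]] of type e: type ⟨⟨t,⟨e,t⟩⟩,⟨t,⟨e,t⟩⟩⟩.
[[[P [Y h]] r] V] — [[P [Y h]] r] of type ⟨⟨t,⟨e,t⟩⟩,⟨t,⟨e,t⟩⟩⟩ combines with V of type ⟨t,⟨e,t⟩⟩: type ⟨t,⟨e,t⟩⟩.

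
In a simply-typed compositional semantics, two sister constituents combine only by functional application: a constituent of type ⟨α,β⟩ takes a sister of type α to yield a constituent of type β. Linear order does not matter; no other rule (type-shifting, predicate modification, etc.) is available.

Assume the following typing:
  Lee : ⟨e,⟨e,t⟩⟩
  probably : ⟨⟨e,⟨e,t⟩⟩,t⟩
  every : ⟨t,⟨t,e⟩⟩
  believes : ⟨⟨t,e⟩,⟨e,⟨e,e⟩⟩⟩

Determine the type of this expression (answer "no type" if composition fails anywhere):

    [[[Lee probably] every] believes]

[Lee probably] — probably of type ⟨⟨e,⟨e,t⟩⟩,t⟩ combines with Lee of type ⟨e,⟨e,t⟩⟩: type t.
[[Lee probably] every] — every of type ⟨t,⟨t,e⟩⟩ combines with [Lee probably] of type t: type ⟨t,e⟩.
[[[Lee probably] every] believes] — believes of type ⟨⟨t,e⟩,⟨e,⟨e,e⟩⟩⟩ combines with [[Lee probably] every] of type ⟨t,e⟩: type ⟨e,⟨e,e⟩⟩.

⟨e,⟨e,e⟩⟩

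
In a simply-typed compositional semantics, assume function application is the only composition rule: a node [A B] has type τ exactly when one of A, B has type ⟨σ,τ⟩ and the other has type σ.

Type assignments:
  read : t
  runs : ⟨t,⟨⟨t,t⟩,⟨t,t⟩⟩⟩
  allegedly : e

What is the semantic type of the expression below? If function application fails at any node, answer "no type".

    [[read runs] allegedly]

[read runs] — runs of type ⟨t,⟨⟨t,t⟩,⟨t,t⟩⟩⟩ combines with read of type t: type ⟨⟨t,t⟩,⟨t,t⟩⟩.
[[read runs] allegedly]: ⟨⟨t,t⟩,⟨t,t⟩⟩ with e — neither is a function whose domain matches the other; composition fails here.

no type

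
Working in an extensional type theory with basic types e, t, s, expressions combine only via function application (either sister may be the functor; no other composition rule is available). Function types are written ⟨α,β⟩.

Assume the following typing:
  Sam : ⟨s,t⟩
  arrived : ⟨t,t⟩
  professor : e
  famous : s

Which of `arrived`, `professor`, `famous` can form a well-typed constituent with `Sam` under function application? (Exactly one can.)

arrived : ⟨t,t⟩ — Sam needs s; arrived needs t; neither fits.
professor : e — Sam needs s; professor needs nothing (atomic); neither fits.
famous — combines: Sam : ⟨s,t⟩ takes famous : s as argument, giving t.

famous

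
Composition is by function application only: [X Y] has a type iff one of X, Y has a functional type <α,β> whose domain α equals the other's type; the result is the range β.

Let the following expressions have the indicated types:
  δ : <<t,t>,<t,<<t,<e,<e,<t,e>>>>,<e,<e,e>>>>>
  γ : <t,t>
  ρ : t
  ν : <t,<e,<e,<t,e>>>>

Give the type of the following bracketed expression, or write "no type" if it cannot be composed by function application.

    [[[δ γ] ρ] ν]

<e,<e,e>>

At [δ γ], δ : <<t,t>,<t,<<t,<e,<e,<t,e>>>>,<e,<e,e>>>>> takes γ : <t,t>, giving <t,<<t,<e,<e,<t,e>>>>,<e,<e,e>>>>.
At [[δ γ] ρ], [δ γ] : <t,<<t,<e,<e,<t,e>>>>,<e,<e,e>>>> takes ρ : t, giving <<t,<e,<e,<t,e>>>>,<e,<e,e>>>.
At [[[δ γ] ρ] ν], [[δ γ] ρ] : <<t,<e,<e,<t,e>>>>,<e,<e,e>>> takes ν : <t,<e,<e,<t,e>>>>, giving <e,<e,e>>.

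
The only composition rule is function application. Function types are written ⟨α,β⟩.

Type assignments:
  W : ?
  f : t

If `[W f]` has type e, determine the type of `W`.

[W f] must have type e. The sister f has type t; that is not a function onto e, so W must be the functor, of type ⟨t,e⟩.

⟨t,e⟩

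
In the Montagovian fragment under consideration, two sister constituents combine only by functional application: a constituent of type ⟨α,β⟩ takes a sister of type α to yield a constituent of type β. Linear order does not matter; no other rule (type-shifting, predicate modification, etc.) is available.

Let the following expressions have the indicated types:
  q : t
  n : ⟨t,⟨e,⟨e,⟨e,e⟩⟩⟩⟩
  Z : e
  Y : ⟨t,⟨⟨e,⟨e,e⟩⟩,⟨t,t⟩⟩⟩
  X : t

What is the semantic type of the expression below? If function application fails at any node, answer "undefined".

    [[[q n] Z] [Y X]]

[q n] — n of type ⟨t,⟨e,⟨e,⟨e,e⟩⟩⟩⟩ combines with q of type t: type ⟨e,⟨e,⟨e,e⟩⟩⟩.
[[q n] Z] — [q n] of type ⟨e,⟨e,⟨e,e⟩⟩⟩ combines with Z of type e: type ⟨e,⟨e,e⟩⟩.
[Y X] — Y of type ⟨t,⟨⟨e,⟨e,e⟩⟩,⟨t,t⟩⟩⟩ combines with X of type t: type ⟨⟨e,⟨e,e⟩⟩,⟨t,t⟩⟩.
[[[q n] Z] [Y X]] — [Y X] of type ⟨⟨e,⟨e,e⟩⟩,⟨t,t⟩⟩ combines with [[q n] Z] of type ⟨e,⟨e,e⟩⟩: type ⟨t,t⟩.

⟨t,t⟩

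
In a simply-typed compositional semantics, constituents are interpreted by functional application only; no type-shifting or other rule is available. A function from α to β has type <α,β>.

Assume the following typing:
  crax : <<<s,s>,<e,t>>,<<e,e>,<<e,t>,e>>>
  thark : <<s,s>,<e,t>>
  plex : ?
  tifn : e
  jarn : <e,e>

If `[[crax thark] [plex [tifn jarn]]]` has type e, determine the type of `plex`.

<e,<<<e,e>,<<e,t>,e>>,e>>

At [[crax thark] [plex [tifn jarn]]] (required: e): [crax thark] is <<e,e>,<<e,t>,e>>, which is not a function with range e; hence [plex [tifn jarn]] is the functor — type <<<e,e>,<<e,t>,e>>,e>.
At [plex [tifn jarn]] (required: <<<e,e>,<<e,t>,e>>,e>): [tifn jarn] is e, which is not a function with range <<<e,e>,<<e,t>,e>>,e>; hence plex is the functor — type <e,<<<e,e>,<<e,t>,e>>,e>>.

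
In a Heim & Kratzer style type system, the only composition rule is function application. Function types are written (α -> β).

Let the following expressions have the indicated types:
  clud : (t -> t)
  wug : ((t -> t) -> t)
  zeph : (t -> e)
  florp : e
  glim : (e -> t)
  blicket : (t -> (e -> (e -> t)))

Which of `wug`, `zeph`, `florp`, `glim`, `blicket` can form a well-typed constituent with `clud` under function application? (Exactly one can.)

wug

wug — combines: wug : ((t -> t) -> t) takes clud : (t -> t) as argument, giving t.
zeph : (t -> e) — clud needs t; zeph needs t; neither fits.
florp : e — clud needs t; florp needs nothing (atomic); neither fits.
glim : (e -> t) — clud needs t; glim needs e; neither fits.
blicket : (t -> (e -> (e -> t))) — clud needs t; blicket needs t; neither fits.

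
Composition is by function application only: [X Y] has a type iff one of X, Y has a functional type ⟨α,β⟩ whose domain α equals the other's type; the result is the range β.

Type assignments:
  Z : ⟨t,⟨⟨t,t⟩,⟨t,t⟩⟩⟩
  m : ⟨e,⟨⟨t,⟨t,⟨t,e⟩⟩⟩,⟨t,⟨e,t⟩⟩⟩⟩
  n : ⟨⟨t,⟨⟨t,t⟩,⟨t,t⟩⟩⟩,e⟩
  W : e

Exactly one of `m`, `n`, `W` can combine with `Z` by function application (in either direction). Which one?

m : ⟨e,⟨⟨t,⟨t,⟨t,e⟩⟩⟩,⟨t,⟨e,t⟩⟩⟩⟩ — does not combine with Z.
n — combines: n : ⟨⟨t,⟨⟨t,t⟩,⟨t,t⟩⟩⟩,e⟩ takes Z : ⟨t,⟨⟨t,t⟩,⟨t,t⟩⟩⟩ as argument, giving e.
W : e — does not combine with Z.

n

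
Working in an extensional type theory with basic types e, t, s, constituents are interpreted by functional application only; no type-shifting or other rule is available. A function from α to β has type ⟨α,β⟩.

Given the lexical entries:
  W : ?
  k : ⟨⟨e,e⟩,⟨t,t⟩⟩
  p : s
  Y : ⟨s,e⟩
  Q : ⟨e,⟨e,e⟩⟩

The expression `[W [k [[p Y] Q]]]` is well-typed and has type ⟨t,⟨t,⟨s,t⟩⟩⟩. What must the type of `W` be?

⟨⟨t,t⟩,⟨t,⟨t,⟨s,t⟩⟩⟩⟩

For [W [k [[p Y] Q]]] to have type ⟨t,⟨t,⟨s,t⟩⟩⟩ with [k [[p Y] Q]] of type ⟨t,t⟩, W must be the function: W : ⟨⟨t,t⟩,⟨t,⟨t,⟨s,t⟩⟩⟩⟩.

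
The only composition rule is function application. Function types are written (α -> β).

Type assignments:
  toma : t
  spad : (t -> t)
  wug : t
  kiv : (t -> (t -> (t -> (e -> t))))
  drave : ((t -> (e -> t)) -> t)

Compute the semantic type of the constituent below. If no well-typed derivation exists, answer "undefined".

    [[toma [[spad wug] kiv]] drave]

t

[spad wug]: (t -> t) applied to t yields t.
[[spad wug] kiv]: (t -> (t -> (t -> (e -> t)))) applied to t yields (t -> (t -> (e -> t))).
[toma [[spad wug] kiv]]: (t -> (t -> (e -> t))) applied to t yields (t -> (e -> t)).
[[toma [[spad wug] kiv]] drave]: ((t -> (e -> t)) -> t) applied to (t -> (e -> t)) yields t.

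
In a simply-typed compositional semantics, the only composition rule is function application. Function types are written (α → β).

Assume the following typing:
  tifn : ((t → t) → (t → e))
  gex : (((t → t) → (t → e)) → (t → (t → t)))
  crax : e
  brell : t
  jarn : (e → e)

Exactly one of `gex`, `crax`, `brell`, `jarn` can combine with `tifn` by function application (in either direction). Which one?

gex — combines: gex : (((t → t) → (t → e)) → (t → (t → t))) takes tifn : ((t → t) → (t → e)) as argument, giving (t → (t → t)).
crax : e — tifn needs (t → t); crax needs nothing (atomic); neither fits.
brell : t — tifn needs (t → t); brell needs nothing (atomic); neither fits.
jarn : (e → e) — tifn needs (t → t); jarn needs e; neither fits.

gex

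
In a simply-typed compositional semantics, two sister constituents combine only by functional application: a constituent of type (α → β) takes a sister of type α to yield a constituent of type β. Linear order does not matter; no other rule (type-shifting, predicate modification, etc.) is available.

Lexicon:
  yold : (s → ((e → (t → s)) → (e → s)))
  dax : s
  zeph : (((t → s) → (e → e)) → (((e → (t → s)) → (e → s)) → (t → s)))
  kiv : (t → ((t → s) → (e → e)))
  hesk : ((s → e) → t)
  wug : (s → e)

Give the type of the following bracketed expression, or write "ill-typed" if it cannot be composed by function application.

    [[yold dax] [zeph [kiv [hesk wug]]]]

(t → s)

[yold dax]: (s → ((e → (t → s)) → (e → s))) applied to s yields ((e → (t → s)) → (e → s)).
[hesk wug]: ((s → e) → t) applied to (s → e) yields t.
[kiv [hesk wug]]: (t → ((t → s) → (e → e))) applied to t yields ((t → s) → (e → e)).
[zeph [kiv [hesk wug]]]: (((t → s) → (e → e)) → (((e → (t → s)) → (e → s)) → (t → s))) applied to ((t → s) → (e → e)) yields (((e → (t → s)) → (e → s)) → (t → s)).
[[yold dax] [zeph [kiv [hesk wug]]]]: (((e → (t → s)) → (e → s)) → (t → s)) applied to ((e → (t → s)) → (e → s)) yields (t → s).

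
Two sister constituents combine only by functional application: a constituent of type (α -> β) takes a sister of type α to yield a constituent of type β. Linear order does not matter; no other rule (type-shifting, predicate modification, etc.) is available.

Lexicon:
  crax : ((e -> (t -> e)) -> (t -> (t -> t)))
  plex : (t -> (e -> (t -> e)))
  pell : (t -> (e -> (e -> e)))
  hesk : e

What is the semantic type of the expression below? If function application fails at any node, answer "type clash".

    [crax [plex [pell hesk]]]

type clash

[pell hesk]: (t -> (e -> (e -> e))) and e cannot combine by function application — type clash.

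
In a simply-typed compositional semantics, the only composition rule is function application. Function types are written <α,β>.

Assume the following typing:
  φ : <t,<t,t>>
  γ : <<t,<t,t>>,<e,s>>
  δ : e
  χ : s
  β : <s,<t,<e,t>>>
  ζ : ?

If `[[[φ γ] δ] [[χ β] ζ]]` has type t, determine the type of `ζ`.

<<t,<e,t>>,<s,t>>

For [[[φ γ] δ] [[χ β] ζ]] to have type t with [[φ γ] δ] of type s, [[χ β] ζ] must be the function: [[χ β] ζ] : <s,t>.
For [[χ β] ζ] to have type <s,t> with [χ β] of type <t,<e,t>>, ζ must be the function: ζ : <<t,<e,t>>,<s,t>>.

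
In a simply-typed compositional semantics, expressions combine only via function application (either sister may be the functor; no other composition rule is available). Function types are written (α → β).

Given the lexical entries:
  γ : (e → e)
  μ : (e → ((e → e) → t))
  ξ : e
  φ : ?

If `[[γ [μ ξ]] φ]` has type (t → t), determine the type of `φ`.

(t → (t → t))

For [[γ [μ ξ]] φ] to have type (t → t) with [γ [μ ξ]] of type t, φ must be the function: φ : (t → (t → t)).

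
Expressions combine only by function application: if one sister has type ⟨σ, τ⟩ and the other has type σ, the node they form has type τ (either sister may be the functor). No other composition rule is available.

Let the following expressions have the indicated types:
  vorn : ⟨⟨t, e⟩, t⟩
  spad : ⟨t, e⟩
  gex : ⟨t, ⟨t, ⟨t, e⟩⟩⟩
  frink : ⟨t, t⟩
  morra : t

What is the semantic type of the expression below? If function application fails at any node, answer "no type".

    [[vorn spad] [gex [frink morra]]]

[vorn spad]: vorn is ⟨⟨t, e⟩, t⟩, spad is ⟨t, e⟩; result t.
[frink morra]: frink is ⟨t, t⟩, morra is t; result t.
[gex [frink morra]]: gex is ⟨t, ⟨t, ⟨t, e⟩⟩⟩, [frink morra] is t; result ⟨t, ⟨t, e⟩⟩.
[[vorn spad] [gex [frink morra]]]: [gex [frink morra]] is ⟨t, ⟨t, e⟩⟩, [vorn spad] is t; result ⟨t, e⟩.

⟨t, e⟩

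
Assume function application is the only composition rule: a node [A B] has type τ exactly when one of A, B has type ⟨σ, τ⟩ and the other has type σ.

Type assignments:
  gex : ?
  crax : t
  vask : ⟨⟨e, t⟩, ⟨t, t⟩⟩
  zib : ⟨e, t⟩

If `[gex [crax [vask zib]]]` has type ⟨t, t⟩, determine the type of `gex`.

At [gex [crax [vask zib]]] (required: ⟨t, t⟩): [crax [vask zib]] is t, which is not a function with range ⟨t, t⟩; hence gex is the functor — type ⟨t, ⟨t, t⟩⟩.

⟨t, ⟨t, t⟩⟩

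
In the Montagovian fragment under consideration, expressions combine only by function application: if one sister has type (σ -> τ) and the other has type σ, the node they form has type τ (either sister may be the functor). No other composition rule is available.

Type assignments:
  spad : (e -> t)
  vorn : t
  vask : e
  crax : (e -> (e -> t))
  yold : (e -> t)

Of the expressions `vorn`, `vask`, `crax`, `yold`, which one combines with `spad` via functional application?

vorn : t — neither side's domain matches the other.
vask — combines: spad : (e -> t) takes vask : e as argument, giving t.
crax : (e -> (e -> t)) — neither side's domain matches the other.
yold : (e -> t) — neither side's domain matches the other.

vask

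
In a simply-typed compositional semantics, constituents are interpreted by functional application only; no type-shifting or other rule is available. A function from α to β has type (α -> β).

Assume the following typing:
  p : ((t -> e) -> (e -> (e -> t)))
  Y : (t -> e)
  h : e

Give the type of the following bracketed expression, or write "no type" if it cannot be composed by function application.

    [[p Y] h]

(e -> t)

[p Y] — p of type ((t -> e) -> (e -> (e -> t))) combines with Y of type (t -> e): type (e -> (e -> t)).
[[p Y] h] — [p Y] of type (e -> (e -> t)) combines with h of type e: type (e -> t).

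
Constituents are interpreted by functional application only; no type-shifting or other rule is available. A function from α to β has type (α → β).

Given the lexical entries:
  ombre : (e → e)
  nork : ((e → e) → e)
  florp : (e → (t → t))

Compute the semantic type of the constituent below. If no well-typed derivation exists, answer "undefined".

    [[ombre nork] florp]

(t → t)

[ombre nork] — nork of type ((e → e) → e) combines with ombre of type (e → e): type e.
[[ombre nork] florp] — florp of type (e → (t → t)) combines with [ombre nork] of type e: type (t → t).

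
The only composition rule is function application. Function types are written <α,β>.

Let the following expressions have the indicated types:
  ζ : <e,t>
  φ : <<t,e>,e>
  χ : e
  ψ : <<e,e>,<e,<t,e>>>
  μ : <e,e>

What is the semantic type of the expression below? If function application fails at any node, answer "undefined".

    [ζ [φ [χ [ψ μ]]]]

t

[ψ μ] — ψ of type <<e,e>,<e,<t,e>>> combines with μ of type <e,e>: type <e,<t,e>>.
[χ [ψ μ]] — [ψ μ] of type <e,<t,e>> combines with χ of type e: type <t,e>.
[φ [χ [ψ μ]]] — φ of type <<t,e>,e> combines with [χ [ψ μ]] of type <t,e>: type e.
[ζ [φ [χ [ψ μ]]]] — ζ of type <e,t> combines with [φ [χ [ψ μ]]] of type e: type t.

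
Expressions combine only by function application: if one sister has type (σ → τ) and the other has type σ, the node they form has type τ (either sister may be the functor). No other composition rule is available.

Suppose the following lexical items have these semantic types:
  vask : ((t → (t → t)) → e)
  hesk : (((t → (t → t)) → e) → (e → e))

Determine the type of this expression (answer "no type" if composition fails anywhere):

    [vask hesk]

At [vask hesk], hesk : (((t → (t → t)) → e) → (e → e)) takes vask : ((t → (t → t)) → e), giving (e → e).

(e → e)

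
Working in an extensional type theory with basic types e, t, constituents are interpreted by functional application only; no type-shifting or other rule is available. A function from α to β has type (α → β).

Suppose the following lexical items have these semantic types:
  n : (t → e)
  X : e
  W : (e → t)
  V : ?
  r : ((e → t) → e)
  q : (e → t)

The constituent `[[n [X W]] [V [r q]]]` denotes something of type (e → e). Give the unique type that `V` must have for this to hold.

(e → (e → (e → e)))

For [[n [X W]] [V [r q]]] to have type (e → e) with [n [X W]] of type e, [V [r q]] must be the function: [V [r q]] : (e → (e → e)).
For [V [r q]] to have type (e → (e → e)) with [r q] of type e, V must be the function: V : (e → (e → (e → e))).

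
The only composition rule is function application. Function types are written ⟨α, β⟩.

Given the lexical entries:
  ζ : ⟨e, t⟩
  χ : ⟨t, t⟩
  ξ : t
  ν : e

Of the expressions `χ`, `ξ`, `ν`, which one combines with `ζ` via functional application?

χ : ⟨t, t⟩ — no; ζ wants e, and χ wants t.
ξ : t — no; ζ wants e, and ξ wants nothing (atomic).
ν — combines: ζ : ⟨e, t⟩ takes ν : e as argument, giving t.

ν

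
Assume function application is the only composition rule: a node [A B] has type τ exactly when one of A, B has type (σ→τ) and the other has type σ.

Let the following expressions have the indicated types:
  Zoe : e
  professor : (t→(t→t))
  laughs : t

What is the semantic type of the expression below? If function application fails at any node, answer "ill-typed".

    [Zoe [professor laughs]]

ill-typed

[professor laughs]: (t→(t→t)) applied to t yields (t→t).
[Zoe [professor laughs]]: e and (t→t) cannot combine by function application — type clash.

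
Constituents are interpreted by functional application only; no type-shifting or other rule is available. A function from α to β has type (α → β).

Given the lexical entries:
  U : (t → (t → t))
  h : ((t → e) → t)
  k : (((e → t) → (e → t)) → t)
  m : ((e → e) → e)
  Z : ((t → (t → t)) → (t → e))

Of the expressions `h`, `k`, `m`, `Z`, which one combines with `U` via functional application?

Z

h : ((t → e) → t) — no; U wants t, and h wants (t → e).
k : (((e → t) → (e → t)) → t) — no; U wants t, and k wants ((e → t) → (e → t)).
m : ((e → e) → e) — no; U wants t, and m wants (e → e).
Z — combines: Z : ((t → (t → t)) → (t → e)) takes U : (t → (t → t)) as argument, giving (t → e).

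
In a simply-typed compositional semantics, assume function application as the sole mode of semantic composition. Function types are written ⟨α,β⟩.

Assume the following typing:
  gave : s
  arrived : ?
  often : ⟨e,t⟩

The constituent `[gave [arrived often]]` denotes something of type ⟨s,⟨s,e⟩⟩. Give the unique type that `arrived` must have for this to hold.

[gave [arrived often]] must have type ⟨s,⟨s,e⟩⟩. The sister gave has type s; that is not a function onto ⟨s,⟨s,e⟩⟩, so [arrived often] must be the functor, of type ⟨s,⟨s,⟨s,e⟩⟩⟩.
[arrived often] must have type ⟨s,⟨s,⟨s,e⟩⟩⟩. The sister often has type ⟨e,t⟩; that is not a function onto ⟨s,⟨s,⟨s,e⟩⟩⟩, so arrived must be the functor, of type ⟨⟨e,t⟩,⟨s,⟨s,⟨s,e⟩⟩⟩⟩.

⟨⟨e,t⟩,⟨s,⟨s,⟨s,e⟩⟩⟩⟩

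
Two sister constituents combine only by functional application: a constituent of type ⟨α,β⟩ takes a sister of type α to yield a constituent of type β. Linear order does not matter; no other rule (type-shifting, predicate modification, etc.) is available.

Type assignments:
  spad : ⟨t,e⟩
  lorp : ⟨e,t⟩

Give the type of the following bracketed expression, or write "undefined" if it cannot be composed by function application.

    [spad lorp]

[spad lorp]: ⟨t,e⟩ with ⟨e,t⟩ — neither is a function whose domain matches the other; composition fails here.

undefined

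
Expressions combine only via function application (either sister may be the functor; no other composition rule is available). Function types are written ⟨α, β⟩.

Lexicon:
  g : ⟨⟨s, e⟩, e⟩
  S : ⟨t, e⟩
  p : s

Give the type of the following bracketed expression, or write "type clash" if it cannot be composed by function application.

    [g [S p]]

type clash

[S p]: ⟨t, e⟩ with s — neither is a function whose domain matches the other; composition fails here.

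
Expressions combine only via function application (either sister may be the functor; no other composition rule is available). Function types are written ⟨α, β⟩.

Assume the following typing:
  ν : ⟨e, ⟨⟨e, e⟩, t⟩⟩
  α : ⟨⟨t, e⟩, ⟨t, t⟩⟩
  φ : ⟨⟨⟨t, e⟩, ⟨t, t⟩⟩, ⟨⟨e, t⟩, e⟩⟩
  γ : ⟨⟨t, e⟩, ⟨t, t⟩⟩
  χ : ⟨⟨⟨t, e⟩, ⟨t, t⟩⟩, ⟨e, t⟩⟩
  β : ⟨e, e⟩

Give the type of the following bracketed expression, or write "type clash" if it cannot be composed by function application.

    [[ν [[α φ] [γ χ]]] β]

At [α φ], φ : ⟨⟨⟨t, e⟩, ⟨t, t⟩⟩, ⟨⟨e, t⟩, e⟩⟩ takes α : ⟨⟨t, e⟩, ⟨t, t⟩⟩, giving ⟨⟨e, t⟩, e⟩.
At [γ χ], χ : ⟨⟨⟨t, e⟩, ⟨t, t⟩⟩, ⟨e, t⟩⟩ takes γ : ⟨⟨t, e⟩, ⟨t, t⟩⟩, giving ⟨e, t⟩.
At [[α φ] [γ χ]], [α φ] : ⟨⟨e, t⟩, e⟩ takes [γ χ] : ⟨e, t⟩, giving e.
At [ν [[α φ] [γ χ]]], ν : ⟨e, ⟨⟨e, e⟩, t⟩⟩ takes [[α φ] [γ χ]] : e, giving ⟨⟨e, e⟩, t⟩.
At [[ν [[α φ] [γ χ]]] β], [ν [[α φ] [γ χ]]] : ⟨⟨e, e⟩, t⟩ takes β : ⟨e, e⟩, giving t.

t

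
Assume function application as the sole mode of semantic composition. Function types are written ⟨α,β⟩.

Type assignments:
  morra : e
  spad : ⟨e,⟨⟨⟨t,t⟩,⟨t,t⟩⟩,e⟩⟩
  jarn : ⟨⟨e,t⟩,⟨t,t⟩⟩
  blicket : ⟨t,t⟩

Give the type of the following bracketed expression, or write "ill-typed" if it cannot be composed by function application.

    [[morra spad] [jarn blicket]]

ill-typed

[morra spad]: functor spad : ⟨e,⟨⟨⟨t,t⟩,⟨t,t⟩⟩,e⟩⟩, argument morra : e; result ⟨⟨⟨t,t⟩,⟨t,t⟩⟩,e⟩.
At [jarn blicket]: neither ⟨⟨e,t⟩,⟨t,t⟩⟩ nor ⟨t,t⟩ can take the other as argument; the node is ill-typed.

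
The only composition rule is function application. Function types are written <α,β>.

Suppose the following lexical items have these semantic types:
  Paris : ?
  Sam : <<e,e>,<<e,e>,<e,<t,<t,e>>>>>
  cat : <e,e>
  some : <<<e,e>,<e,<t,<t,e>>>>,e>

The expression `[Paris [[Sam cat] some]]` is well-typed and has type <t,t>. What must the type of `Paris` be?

<e,<t,t>>

At [Paris [[Sam cat] some]] (required: <t,t>): [[Sam cat] some] is e, which is not a function with range <t,t>; hence Paris is the functor — type <e,<t,t>>.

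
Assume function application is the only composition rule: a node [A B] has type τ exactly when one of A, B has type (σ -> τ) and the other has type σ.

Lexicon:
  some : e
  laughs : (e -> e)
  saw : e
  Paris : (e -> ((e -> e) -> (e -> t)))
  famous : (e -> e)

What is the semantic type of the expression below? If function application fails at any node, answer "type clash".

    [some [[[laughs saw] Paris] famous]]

t

[laughs saw]: (e -> e) applied to e yields e.
[[laughs saw] Paris]: (e -> ((e -> e) -> (e -> t))) applied to e yields ((e -> e) -> (e -> t)).
[[[laughs saw] Paris] famous]: ((e -> e) -> (e -> t)) applied to (e -> e) yields (e -> t).
[some [[[laughs saw] Paris] famous]]: (e -> t) applied to e yields t.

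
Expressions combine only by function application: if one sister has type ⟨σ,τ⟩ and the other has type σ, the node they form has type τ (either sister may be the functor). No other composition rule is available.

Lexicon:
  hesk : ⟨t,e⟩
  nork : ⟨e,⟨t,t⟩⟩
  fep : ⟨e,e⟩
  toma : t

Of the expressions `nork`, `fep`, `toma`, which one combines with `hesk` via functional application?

nork : ⟨e,⟨t,t⟩⟩ — no; hesk wants t, and nork wants e.
fep : ⟨e,e⟩ — no; hesk wants t, and fep wants e.
toma — combines: hesk : ⟨t,e⟩ takes toma : t as argument, giving e.

toma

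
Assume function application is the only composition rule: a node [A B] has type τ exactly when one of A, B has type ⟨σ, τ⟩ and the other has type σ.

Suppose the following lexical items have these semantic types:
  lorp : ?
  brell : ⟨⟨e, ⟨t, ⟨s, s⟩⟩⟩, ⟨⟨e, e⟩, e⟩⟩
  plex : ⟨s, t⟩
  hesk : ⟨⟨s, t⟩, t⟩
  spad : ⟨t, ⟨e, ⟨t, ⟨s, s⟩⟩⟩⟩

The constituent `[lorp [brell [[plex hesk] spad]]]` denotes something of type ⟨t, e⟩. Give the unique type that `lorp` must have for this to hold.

⟨⟨⟨e, e⟩, e⟩, ⟨t, e⟩⟩

For [lorp [brell [[plex hesk] spad]]] to have type ⟨t, e⟩ with [brell [[plex hesk] spad]] of type ⟨⟨e, e⟩, e⟩, lorp must be the function: lorp : ⟨⟨⟨e, e⟩, e⟩, ⟨t, e⟩⟩.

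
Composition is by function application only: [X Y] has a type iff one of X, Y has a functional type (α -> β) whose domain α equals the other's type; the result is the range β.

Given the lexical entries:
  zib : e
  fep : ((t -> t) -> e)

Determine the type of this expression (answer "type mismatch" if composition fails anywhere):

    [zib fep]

type mismatch

[zib fep]: e and ((t -> t) -> e) cannot combine by function application — type clash.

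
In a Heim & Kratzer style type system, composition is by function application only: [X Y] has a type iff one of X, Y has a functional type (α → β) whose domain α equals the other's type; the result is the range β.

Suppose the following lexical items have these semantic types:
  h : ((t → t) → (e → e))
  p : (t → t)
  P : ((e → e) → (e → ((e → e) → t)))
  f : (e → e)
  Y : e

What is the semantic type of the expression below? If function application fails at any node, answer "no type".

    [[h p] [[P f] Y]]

t

[h p]: functor h : ((t → t) → (e → e)), argument p : (t → t); result (e → e).
[P f]: functor P : ((e → e) → (e → ((e → e) → t))), argument f : (e → e); result (e → ((e → e) → t)).
[[P f] Y]: functor [P f] : (e → ((e → e) → t)), argument Y : e; result ((e → e) → t).
[[h p] [[P f] Y]]: functor [[P f] Y] : ((e → e) → t), argument [h p] : (e → e); result t.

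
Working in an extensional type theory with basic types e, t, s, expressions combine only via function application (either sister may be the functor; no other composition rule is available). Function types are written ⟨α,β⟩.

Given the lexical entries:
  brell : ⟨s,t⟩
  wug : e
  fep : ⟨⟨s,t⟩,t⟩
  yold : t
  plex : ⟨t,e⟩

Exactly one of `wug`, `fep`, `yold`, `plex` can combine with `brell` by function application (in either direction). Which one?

fep

wug : e — does not combine with brell.
fep — combines: fep : ⟨⟨s,t⟩,t⟩ takes brell : ⟨s,t⟩ as argument, giving t.
yold : t — does not combine with brell.
plex : ⟨t,e⟩ — does not combine with brell.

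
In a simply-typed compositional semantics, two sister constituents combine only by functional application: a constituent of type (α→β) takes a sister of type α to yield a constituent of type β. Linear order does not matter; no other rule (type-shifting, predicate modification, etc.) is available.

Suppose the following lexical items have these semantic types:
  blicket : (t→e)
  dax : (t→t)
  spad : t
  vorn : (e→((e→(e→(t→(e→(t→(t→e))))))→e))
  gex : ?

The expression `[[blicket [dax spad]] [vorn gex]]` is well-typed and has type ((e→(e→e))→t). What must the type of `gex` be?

((e→((e→(e→(t→(e→(t→(t→e))))))→e))→(e→((e→(e→e))→t)))

For [[blicket [dax spad]] [vorn gex]] to have type ((e→(e→e))→t) with [blicket [dax spad]] of type e, [vorn gex] must be the function: [vorn gex] : (e→((e→(e→e))→t)).
For [vorn gex] to have type (e→((e→(e→e))→t)) with vorn of type (e→((e→(e→(t→(e→(t→(t→e))))))→e)), gex must be the function: gex : ((e→((e→(e→(t→(e→(t→(t→e))))))→e))→(e→((e→(e→e))→t))).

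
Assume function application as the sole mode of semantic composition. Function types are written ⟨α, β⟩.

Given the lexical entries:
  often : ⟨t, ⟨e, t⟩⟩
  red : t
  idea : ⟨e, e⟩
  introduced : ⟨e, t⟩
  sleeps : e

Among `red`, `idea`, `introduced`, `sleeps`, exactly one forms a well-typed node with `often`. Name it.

red

red — combines: often : ⟨t, ⟨e, t⟩⟩ takes red : t as argument, giving ⟨e, t⟩.
idea : ⟨e, e⟩ — no; often wants t, and idea wants e.
introduced : ⟨e, t⟩ — no; often wants t, and introduced wants e.
sleeps : e — no; often wants t, and sleeps wants nothing (atomic).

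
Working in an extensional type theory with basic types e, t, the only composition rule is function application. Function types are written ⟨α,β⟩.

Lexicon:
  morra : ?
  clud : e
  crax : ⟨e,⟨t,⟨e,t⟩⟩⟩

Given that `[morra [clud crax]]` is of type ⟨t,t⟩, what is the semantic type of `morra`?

[morra [clud crax]] must have type ⟨t,t⟩. The sister [clud crax] has type ⟨t,⟨e,t⟩⟩; that is not a function onto ⟨t,t⟩, so morra must be the functor, of type ⟨⟨t,⟨e,t⟩⟩,⟨t,t⟩⟩.

⟨⟨t,⟨e,t⟩⟩,⟨t,t⟩⟩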